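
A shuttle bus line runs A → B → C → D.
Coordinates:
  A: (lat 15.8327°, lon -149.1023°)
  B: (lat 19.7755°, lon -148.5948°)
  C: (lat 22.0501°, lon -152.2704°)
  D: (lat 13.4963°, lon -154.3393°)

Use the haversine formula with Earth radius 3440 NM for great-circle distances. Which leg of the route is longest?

Leg distances:
A→B: 238.5 NM
B→C: 247.3 NM
C→D: 527.0 NM
The longest leg is C–D at 527.0 NM.

C–D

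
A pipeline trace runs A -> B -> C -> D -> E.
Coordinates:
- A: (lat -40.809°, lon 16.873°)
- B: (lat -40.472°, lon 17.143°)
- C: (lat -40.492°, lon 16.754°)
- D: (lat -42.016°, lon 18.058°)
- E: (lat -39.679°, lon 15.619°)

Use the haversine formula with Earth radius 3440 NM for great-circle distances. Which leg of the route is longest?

Leg distances:
A→B: 23.7 NM
B→C: 17.8 NM
C→D: 108.8 NM
D→E: 178.7 NM
The longest leg is D–E at 178.7 NM.

D–E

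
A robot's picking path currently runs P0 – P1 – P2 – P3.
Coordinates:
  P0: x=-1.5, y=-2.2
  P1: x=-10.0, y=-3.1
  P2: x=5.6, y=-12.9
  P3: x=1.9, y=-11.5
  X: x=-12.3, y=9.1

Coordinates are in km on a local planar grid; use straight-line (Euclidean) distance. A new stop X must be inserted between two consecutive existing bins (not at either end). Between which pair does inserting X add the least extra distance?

between P0 and P1

Added distance for inserting X between each consecutive pair:
P0–P1: 19.5 km
P1–P2: 22.4 km
P2–P3: 49.4 km
Smallest added distance is 19.5 km, inserting between P0 and P1.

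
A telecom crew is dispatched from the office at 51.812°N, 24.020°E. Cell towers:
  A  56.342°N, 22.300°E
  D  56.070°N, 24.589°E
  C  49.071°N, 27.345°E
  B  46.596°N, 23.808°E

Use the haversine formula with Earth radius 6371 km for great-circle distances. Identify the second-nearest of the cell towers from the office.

Distances from the office (51.812°N, 24.020°E):
C: 385.1 km
D: 474.9 km
A: 516.0 km
B: 580.2 km
The second-nearest is D at 474.9 km.

D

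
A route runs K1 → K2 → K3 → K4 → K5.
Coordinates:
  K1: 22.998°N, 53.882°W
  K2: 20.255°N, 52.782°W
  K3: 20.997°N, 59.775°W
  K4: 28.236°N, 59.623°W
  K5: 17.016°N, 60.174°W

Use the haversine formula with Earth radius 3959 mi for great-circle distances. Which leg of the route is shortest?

Leg distances:
K1→K2: 202.3 mi
K2→K3: 455.1 mi
K3→K4: 500.3 mi
K4→K5: 776.1 mi
The shortest leg is K1–K2 at 202.3 mi.

K1–K2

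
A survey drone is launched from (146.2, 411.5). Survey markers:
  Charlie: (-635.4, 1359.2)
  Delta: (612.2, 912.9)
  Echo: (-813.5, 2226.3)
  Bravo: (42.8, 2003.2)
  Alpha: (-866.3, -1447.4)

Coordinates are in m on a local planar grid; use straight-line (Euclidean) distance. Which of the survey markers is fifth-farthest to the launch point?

Delta

Distances from the launch point ((146.2, 411.5)):
Alpha: 2116.8 m
Echo: 2052.9 m
Bravo: 1595.1 m
Charlie: 1228.4 m
Delta: 684.5 m
The fifth-farthest is Delta at 684.5 m.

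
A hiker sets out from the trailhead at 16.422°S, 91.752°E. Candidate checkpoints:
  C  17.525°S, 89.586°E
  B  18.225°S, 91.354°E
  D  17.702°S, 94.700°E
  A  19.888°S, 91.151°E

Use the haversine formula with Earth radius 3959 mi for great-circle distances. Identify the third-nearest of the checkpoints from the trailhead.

Distance to each, sorted:
B: 127.3 mi
C: 162.2 mi
D: 213.9 mi
A: 242.7 mi
The third-nearest is D at 213.9 mi.

D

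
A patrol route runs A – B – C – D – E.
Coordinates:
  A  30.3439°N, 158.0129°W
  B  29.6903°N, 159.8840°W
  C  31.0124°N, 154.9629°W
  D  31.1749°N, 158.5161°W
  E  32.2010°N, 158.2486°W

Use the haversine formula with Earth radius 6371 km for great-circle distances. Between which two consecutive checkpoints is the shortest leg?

D–E

Leg distances:
A→B: 194.3 km
B→C: 494.5 km
C→D: 338.8 km
D→E: 116.9 km
The shortest leg is D–E at 116.9 km.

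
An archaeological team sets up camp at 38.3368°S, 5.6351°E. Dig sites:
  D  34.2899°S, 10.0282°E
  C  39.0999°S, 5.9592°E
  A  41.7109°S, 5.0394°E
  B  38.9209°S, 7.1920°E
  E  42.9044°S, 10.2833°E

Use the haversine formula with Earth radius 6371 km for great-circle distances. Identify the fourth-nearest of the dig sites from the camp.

Distance to each, sorted:
C: 89.4 km
B: 150.0 km
A: 378.6 km
D: 597.7 km
E: 641.5 km
The fourth-nearest is D at 597.7 km.

D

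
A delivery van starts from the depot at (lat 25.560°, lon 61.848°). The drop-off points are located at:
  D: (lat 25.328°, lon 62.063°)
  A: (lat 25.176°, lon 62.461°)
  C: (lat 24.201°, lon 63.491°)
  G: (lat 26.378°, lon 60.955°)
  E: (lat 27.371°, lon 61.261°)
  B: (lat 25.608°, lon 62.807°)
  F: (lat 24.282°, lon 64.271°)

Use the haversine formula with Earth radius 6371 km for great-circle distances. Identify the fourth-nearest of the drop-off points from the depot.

G

Distance to each, sorted:
D: 33.6 km
A: 74.9 km
B: 96.3 km
G: 127.4 km
E: 209.7 km
C: 224.3 km
F: 282.6 km
The fourth-nearest is G at 127.4 km.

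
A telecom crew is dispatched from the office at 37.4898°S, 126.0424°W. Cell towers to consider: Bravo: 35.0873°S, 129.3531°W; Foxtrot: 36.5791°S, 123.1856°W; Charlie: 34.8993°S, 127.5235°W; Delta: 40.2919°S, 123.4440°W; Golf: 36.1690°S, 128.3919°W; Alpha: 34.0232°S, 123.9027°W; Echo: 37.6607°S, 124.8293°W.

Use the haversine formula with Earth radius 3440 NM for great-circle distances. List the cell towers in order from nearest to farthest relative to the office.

Distances from the office:
Echo 37.6607°S, 124.8293°W: 58.6 NM
Golf 36.1690°S, 128.3919°W: 138.0 NM
Foxtrot 36.5791°S, 123.1856°W: 147.4 NM
Charlie 34.8993°S, 127.5235°W: 171.3 NM
Delta 40.2919°S, 123.4440°W: 207.5 NM
Bravo 35.0873°S, 129.3531°W: 215.6 NM
Alpha 34.0232°S, 123.9027°W: 232.8 NM

Echo, Golf, Foxtrot, Charlie, Delta, Bravo, Alpha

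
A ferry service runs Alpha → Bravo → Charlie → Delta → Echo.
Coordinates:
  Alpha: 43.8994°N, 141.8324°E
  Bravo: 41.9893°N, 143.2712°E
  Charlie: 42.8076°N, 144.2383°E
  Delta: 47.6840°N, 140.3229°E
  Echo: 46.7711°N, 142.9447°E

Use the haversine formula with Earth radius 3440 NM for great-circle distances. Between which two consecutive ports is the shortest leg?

Bravo–Charlie

Leg distances:
Alpha→Bravo: 131.0 NM
Bravo→Charlie: 65.2 NM
Charlie→Delta: 336.2 NM
Delta→Echo: 120.1 NM
The shortest leg is Bravo–Charlie at 65.2 NM.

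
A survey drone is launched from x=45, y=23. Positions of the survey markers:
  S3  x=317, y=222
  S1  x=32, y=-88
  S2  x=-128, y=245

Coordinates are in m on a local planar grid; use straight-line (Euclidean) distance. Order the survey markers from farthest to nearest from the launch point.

S3, S2, S1

Distances from the launch point:
S3 x=317, y=222: 337.0 m
S2 x=-128, y=245: 281.4 m
S1 x=32, y=-88: 111.8 m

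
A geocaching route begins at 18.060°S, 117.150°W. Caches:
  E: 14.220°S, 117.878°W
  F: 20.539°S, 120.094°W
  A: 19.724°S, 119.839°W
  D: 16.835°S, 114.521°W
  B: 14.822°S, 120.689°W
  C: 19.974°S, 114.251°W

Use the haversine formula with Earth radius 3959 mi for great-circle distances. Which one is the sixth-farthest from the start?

Distances from the start (18.060°S, 117.150°W):
B: 324.1 mi
E: 269.7 mi
F: 257.3 mi
C: 231.0 mi
A: 210.0 mi
D: 192.9 mi
The sixth-farthest is D at 192.9 mi.

D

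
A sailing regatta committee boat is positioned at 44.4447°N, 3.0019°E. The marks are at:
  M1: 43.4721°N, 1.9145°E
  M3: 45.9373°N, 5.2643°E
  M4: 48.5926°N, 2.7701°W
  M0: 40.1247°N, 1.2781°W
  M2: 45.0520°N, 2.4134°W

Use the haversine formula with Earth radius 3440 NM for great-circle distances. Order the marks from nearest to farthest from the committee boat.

Distances from the committee boat:
M1 43.4721°N, 1.9145°E: 75.0 NM
M3 45.9373°N, 5.2643°E: 131.1 NM
M2 45.0520°N, 2.4134°W: 233.7 NM
M0 40.1247°N, 1.2781°W: 321.5 NM
M4 48.5926°N, 2.7701°W: 344.6 NM

M1, M3, M2, M0, M4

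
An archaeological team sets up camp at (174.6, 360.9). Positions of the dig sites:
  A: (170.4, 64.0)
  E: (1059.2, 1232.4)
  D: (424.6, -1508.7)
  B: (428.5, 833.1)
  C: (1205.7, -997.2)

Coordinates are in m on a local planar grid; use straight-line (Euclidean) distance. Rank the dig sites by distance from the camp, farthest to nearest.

D, C, E, B, A

Distance from the camp at (174.6, 360.9) to each:
D (424.6, -1508.7): 1886.2 m
C (1205.7, -997.2): 1705.2 m
E (1059.2, 1232.4): 1241.8 m
B (428.5, 833.1): 536.1 m
A (170.4, 64.0): 296.9 m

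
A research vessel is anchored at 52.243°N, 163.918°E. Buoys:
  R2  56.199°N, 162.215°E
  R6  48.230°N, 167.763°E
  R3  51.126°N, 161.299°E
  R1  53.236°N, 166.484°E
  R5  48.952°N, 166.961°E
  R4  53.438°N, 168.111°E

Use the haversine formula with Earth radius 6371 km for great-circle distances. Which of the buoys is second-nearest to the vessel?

R3

Distance to each, sorted:
R1: 205.0 km
R3: 219.1 km
R4: 311.3 km
R5: 424.2 km
R2: 453.6 km
R6: 523.2 km
The second-nearest is R3 at 219.1 km.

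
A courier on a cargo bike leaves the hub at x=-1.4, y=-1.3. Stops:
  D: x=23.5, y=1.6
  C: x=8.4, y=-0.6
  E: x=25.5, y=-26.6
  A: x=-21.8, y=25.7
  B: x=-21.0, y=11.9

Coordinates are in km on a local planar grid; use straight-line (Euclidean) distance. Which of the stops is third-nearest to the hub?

Distances from the hub (x=-1.4, y=-1.3):
C: 9.8 km
B: 23.6 km
D: 25.1 km
A: 33.8 km
E: 36.9 km
The third-nearest is D at 25.1 km.

D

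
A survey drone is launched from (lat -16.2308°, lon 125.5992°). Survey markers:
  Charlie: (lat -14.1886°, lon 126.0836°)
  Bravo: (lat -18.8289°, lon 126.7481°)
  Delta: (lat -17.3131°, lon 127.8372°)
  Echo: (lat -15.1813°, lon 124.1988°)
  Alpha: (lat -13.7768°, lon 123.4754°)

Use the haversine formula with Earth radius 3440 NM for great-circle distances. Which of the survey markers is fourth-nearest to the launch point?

Bravo

Distance to each, sorted:
Echo: 102.6 NM
Charlie: 125.8 NM
Delta: 144.1 NM
Bravo: 169.3 NM
Alpha: 192.0 NM
The fourth-nearest is Bravo at 169.3 NM.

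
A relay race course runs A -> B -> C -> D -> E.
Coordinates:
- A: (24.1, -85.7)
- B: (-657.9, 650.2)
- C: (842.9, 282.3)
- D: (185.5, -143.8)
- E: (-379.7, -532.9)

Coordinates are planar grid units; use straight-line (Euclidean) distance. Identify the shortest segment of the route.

Leg distances:
A→B: 1003.3
B→C: 1545.2
C→D: 783.4
D→E: 686.2
The shortest leg is D–E at 686.2.

D–E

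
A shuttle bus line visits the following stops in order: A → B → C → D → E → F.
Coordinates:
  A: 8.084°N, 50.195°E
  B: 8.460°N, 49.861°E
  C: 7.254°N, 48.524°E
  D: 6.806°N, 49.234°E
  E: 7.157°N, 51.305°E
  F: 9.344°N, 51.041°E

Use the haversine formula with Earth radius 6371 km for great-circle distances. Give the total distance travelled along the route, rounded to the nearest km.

Leg distances:
A→B: 55.7 km  (cumulative 55.7 km)
B→C: 199.2 km  (cumulative 254.8 km)
C→D: 92.8 km  (cumulative 347.7 km)
D→E: 231.9 km  (cumulative 579.6 km)
E→F: 244.9 km  (cumulative 824.5 km)
Total route length ≈ 824 km.

824 km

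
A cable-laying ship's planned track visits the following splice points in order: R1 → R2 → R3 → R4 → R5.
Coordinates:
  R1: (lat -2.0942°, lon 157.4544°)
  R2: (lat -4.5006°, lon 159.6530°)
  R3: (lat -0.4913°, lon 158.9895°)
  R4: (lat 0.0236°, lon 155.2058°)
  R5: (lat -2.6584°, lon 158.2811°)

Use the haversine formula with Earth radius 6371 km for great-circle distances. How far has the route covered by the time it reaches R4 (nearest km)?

Leg distances:
R1→R2: 362.2 km  (cumulative 362.2 km)
R2→R3: 451.9 km  (cumulative 814.0 km)
R3→R4: 424.6 km  (cumulative 1238.6 km)
Cumulative distance at R4 ≈ 1239 km.

1239 km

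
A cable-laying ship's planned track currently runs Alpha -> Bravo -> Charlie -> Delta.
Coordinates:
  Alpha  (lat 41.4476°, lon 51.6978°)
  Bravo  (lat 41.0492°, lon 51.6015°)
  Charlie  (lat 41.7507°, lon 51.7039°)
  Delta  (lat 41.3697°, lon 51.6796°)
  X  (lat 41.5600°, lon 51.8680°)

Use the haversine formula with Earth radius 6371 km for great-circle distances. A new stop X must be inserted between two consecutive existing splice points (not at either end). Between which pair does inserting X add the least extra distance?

Added distance for inserting X between each consecutive pair:
Alpha–Bravo: 34.9 km
Bravo–Charlie: 7.7 km
Charlie–Delta: 9.1 km
Smallest added distance is 7.7 km, inserting between Bravo and Charlie.

between Bravo and Charlie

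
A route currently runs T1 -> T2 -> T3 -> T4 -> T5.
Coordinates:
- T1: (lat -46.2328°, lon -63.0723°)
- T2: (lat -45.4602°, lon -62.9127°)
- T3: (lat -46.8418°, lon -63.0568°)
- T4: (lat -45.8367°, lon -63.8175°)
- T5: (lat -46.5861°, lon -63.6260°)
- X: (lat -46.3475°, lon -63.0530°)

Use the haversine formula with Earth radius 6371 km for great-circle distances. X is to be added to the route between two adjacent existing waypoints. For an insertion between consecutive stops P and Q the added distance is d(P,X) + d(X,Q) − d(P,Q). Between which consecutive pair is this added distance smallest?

Added distance for inserting X between each consecutive pair:
T1–T2: 25.3 km
T2–T3: 0.2 km
T3–T4: 10.7 km
T4–T5: 48.5 km
Smallest added distance is 0.2 km, inserting between T2 and T3.

between T2 and T3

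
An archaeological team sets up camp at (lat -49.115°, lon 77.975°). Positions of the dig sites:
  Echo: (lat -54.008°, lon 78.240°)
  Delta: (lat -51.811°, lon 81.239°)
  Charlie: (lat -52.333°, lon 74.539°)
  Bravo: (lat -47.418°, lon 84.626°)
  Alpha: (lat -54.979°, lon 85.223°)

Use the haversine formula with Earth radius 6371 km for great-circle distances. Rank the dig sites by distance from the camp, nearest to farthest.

Delta, Charlie, Bravo, Echo, Alpha

Computing each great-circle distance from (lat -49.115°, lon 77.975°):
Delta (lat -51.811°, lon 81.239°): 378.4 km
Charlie (lat -52.333°, lon 74.539°): 431.8 km
Bravo (lat -47.418°, lon 84.626°): 527.0 km
Echo (lat -54.008°, lon 78.240°): 544.4 km
Alpha (lat -54.979°, lon 85.223°): 818.2 km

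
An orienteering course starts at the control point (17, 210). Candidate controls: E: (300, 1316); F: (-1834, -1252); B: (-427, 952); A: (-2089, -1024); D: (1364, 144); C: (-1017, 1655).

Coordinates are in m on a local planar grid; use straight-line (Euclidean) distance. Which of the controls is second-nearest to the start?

Distances from the start ((17, 210)):
B: 864.7 m
E: 1141.6 m
D: 1348.6 m
C: 1776.8 m
F: 2358.7 m
A: 2440.9 m
The second-nearest is E at 1141.6 m.

E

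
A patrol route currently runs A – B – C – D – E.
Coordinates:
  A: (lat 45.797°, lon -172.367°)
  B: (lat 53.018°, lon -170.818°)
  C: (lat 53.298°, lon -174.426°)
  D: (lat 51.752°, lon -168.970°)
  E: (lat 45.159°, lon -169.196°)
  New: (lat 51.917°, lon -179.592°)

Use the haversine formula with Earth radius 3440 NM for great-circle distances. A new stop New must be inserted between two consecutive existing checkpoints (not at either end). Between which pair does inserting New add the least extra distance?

between A and B

Added distance for inserting New between each consecutive pair:
A–B: 354.5 NM
B–C: 402.2 NM
C–D: 379.8 NM
D–E: 576.0 NM
Smallest added distance is 354.5 NM, inserting between A and B.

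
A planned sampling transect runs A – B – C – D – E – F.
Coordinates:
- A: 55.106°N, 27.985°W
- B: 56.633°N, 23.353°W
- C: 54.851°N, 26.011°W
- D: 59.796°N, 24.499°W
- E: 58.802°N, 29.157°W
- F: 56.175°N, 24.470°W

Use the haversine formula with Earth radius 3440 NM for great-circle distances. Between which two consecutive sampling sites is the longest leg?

C–D

Leg distances:
A→B: 180.9 NM
B→C: 139.7 NM
C→D: 300.9 NM
D→E: 154.7 NM
E→F: 218.4 NM
The longest leg is C–D at 300.9 NM.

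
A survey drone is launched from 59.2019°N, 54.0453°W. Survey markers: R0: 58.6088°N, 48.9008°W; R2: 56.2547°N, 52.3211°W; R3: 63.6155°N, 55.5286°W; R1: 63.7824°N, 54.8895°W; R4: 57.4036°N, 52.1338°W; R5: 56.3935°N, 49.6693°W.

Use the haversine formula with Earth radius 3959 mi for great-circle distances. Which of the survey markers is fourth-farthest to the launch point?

Distance to each, sorted:
R1: 317.7 mi
R3: 308.9 mi
R5: 252.1 mi
R2: 213.3 mi
R0: 188.1 mi
R4: 142.3 mi
The fourth-farthest is R2 at 213.3 mi.

R2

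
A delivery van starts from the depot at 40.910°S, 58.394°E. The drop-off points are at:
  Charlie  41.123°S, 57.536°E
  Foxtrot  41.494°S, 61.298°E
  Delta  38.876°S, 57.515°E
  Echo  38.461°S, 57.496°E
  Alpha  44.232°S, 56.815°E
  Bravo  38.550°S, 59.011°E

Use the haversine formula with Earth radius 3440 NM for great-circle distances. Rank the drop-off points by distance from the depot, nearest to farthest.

Distances from the depot:
Charlie 41.123°S, 57.536°E: 40.9 NM
Delta 38.876°S, 57.515°E: 128.7 NM
Foxtrot 41.494°S, 61.298°E: 135.8 NM
Bravo 38.550°S, 59.011°E: 144.5 NM
Echo 38.461°S, 57.496°E: 152.8 NM
Alpha 44.232°S, 56.815°E: 211.3 NM

Charlie, Delta, Foxtrot, Bravo, Echo, Alpha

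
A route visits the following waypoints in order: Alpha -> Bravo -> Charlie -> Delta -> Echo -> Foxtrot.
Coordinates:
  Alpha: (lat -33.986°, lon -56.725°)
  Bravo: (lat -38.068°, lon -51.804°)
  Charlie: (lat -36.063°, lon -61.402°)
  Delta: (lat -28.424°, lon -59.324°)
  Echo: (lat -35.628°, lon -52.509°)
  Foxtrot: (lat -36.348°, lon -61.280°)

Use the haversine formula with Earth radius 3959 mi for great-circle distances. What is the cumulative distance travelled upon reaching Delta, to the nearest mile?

Leg distances:
Alpha→Bravo: 393.8 mi  (cumulative 393.8 mi)
Bravo→Charlie: 546.7 mi  (cumulative 940.5 mi)
Charlie→Delta: 541.6 mi  (cumulative 1482.1 mi)
Cumulative distance at Delta ≈ 1482 mi.

1482 mi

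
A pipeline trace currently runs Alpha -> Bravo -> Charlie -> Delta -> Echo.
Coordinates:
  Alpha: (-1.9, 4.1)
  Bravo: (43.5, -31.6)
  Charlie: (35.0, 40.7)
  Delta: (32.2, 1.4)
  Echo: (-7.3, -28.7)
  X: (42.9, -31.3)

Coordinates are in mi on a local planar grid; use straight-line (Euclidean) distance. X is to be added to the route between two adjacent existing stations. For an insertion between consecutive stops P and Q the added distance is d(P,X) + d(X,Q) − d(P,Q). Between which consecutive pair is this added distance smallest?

Added distance for inserting X between each consecutive pair:
Alpha–Bravo: 0.0 mi
Bravo–Charlie: 0.3 mi
Charlie–Delta: 67.4 mi
Delta–Echo: 35.0 mi
Smallest added distance is 0.0 mi, inserting between Alpha and Bravo.

between Alpha and Bravo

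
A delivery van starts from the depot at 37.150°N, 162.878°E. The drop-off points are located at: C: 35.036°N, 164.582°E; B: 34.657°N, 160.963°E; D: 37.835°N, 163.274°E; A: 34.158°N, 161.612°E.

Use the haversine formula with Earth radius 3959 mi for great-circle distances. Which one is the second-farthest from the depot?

B

Distances from the depot (37.150°N, 162.878°E):
A: 218.6 mi
B: 202.9 mi
C: 174.3 mi
D: 52.1 mi
The second-farthest is B at 202.9 mi.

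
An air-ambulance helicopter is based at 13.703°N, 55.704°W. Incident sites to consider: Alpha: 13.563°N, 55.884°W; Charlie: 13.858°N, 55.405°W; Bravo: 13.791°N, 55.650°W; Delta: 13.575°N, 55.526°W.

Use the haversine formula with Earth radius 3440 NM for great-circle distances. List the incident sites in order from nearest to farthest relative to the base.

Bravo, Delta, Alpha, Charlie

Distance from the base at 13.703°N, 55.704°W to each:
Bravo 13.791°N, 55.650°W: 6.2 NM
Delta 13.575°N, 55.526°W: 12.9 NM
Alpha 13.563°N, 55.884°W: 13.5 NM
Charlie 13.858°N, 55.405°W: 19.8 NM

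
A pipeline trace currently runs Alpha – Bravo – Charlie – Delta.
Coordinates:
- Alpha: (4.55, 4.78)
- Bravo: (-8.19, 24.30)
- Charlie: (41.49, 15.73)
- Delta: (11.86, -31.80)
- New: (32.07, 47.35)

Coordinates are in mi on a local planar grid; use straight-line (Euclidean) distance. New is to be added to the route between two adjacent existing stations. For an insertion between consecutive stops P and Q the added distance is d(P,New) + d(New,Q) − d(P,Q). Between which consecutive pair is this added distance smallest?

between Bravo and Charlie

Added distance for inserting New between each consecutive pair:
Alpha–Bravo: 73.8 mi
Bravo–Charlie: 29.0 mi
Charlie–Delta: 58.7 mi
Smallest added distance is 29.0 mi, inserting between Bravo and Charlie.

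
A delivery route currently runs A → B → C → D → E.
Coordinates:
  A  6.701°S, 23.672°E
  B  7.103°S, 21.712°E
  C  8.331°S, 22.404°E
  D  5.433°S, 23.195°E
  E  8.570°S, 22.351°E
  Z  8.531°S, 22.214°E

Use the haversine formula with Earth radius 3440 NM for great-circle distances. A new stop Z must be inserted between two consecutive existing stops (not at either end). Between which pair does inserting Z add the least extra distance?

Added distance for inserting Z between each consecutive pair:
A–B: 111.5 NM
B–C: 22.8 NM
C–D: 31.2 NM
D–E: 8.5 NM
Smallest added distance is 8.5 NM, inserting between D and E.

between D and E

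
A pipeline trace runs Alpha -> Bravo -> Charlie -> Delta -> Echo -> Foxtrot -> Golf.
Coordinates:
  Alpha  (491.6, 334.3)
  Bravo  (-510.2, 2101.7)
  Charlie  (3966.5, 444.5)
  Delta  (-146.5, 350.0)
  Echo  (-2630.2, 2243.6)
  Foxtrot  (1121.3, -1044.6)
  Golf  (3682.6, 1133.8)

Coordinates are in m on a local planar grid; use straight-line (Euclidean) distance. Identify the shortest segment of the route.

Leg distances:
Alpha→Bravo: 2031.6 m
Bravo→Charlie: 4773.6 m
Charlie→Delta: 4114.1 m
Delta→Echo: 3123.2 m
Echo→Foxtrot: 4988.6 m
Foxtrot→Golf: 3362.4 m
The shortest leg is Alpha–Bravo at 2031.6 m.

Alpha–Bravo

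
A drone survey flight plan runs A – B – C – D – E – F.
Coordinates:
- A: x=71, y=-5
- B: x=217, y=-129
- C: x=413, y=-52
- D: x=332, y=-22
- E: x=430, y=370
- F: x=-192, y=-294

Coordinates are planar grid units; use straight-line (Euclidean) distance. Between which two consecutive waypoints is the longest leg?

Leg distances:
A→B: 191.6
B→C: 210.6
C→D: 86.4
D→E: 404.1
E→F: 909.8
The longest leg is E–F at 909.8.

E–F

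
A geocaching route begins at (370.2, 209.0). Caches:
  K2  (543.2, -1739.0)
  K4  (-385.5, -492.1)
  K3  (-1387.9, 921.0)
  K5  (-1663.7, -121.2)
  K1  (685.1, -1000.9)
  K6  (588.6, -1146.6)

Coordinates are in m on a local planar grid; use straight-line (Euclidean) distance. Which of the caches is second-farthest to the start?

K2

Distances from the start ((370.2, 209.0)):
K5: 2060.5 m
K2: 1955.7 m
K3: 1896.8 m
K6: 1373.1 m
K1: 1250.2 m
K4: 1030.8 m
The second-farthest is K2 at 1955.7 m.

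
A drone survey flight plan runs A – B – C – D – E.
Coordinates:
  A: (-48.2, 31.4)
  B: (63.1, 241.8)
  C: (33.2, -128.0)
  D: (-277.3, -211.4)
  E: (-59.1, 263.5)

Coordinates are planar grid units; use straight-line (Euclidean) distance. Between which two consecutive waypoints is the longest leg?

D–E

Leg distances:
A→B: 238.0
B→C: 371.0
C→D: 321.5
D→E: 522.6
The longest leg is D–E at 522.6.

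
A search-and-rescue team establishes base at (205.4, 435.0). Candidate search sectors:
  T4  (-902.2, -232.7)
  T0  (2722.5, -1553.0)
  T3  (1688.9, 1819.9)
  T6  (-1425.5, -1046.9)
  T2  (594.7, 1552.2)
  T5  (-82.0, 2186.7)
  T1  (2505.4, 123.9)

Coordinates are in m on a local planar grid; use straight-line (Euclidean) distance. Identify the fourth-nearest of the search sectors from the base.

T3

Distance to each, sorted:
T2: 1183.1 m
T4: 1293.3 m
T5: 1775.1 m
T3: 2029.5 m
T6: 2203.6 m
T1: 2320.9 m
T0: 3207.5 m
The fourth-nearest is T3 at 2029.5 m.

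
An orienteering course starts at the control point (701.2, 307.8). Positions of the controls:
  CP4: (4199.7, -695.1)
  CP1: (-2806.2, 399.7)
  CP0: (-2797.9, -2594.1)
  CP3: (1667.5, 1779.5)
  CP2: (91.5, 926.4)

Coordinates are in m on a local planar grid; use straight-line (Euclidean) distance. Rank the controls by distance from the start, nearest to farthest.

CP2, CP3, CP1, CP4, CP0

Computing each straight-line distance from (701.2, 307.8):
CP2 (91.5, 926.4): 868.6 m
CP3 (1667.5, 1779.5): 1760.6 m
CP1 (-2806.2, 399.7): 3508.6 m
CP4 (4199.7, -695.1): 3639.4 m
CP0 (-2797.9, -2594.1): 4545.8 m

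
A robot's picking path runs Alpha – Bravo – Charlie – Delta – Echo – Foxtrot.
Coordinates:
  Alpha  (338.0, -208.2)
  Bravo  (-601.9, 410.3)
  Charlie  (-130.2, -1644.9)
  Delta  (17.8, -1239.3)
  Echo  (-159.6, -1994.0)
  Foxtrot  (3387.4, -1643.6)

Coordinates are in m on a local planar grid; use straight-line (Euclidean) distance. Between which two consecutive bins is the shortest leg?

Leg distances:
Alpha→Bravo: 1125.1 m
Bravo→Charlie: 2108.6 m
Charlie→Delta: 431.8 m
Delta→Echo: 775.3 m
Echo→Foxtrot: 3564.3 m
The shortest leg is Charlie–Delta at 431.8 m.

Charlie–Delta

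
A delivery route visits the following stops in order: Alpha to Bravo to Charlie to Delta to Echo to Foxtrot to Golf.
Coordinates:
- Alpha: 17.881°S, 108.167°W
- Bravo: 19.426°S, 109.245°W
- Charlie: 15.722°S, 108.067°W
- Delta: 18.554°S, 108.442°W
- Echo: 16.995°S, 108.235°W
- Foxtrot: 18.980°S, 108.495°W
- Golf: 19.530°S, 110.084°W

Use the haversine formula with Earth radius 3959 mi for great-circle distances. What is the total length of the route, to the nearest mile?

Leg distances:
Alpha→Bravo: 128.0 mi  (cumulative 128.0 mi)
Bravo→Charlie: 267.4 mi  (cumulative 395.4 mi)
Charlie→Delta: 197.2 mi  (cumulative 592.7 mi)
Delta→Echo: 108.6 mi  (cumulative 701.2 mi)
Echo→Foxtrot: 138.2 mi  (cumulative 839.5 mi)
Foxtrot→Golf: 110.4 mi  (cumulative 949.9 mi)
Total route length ≈ 950 mi.

950 mi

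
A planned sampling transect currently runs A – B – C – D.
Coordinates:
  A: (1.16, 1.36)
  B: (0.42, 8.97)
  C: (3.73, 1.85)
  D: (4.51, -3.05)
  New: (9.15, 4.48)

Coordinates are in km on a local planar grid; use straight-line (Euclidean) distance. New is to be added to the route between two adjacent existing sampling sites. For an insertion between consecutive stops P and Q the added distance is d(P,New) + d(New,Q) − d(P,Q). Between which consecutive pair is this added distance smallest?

Added distance for inserting New between each consecutive pair:
A–B: 10.7 km
B–C: 8.0 km
C–D: 9.9 km
Smallest added distance is 8.0 km, inserting between B and C.

between B and C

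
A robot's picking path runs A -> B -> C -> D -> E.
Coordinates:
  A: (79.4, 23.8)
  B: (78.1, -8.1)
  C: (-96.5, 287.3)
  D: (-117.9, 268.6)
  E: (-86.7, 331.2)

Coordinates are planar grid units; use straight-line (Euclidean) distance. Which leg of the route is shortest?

Leg distances:
A→B: 31.9
B→C: 343.1
C→D: 28.4
D→E: 69.9
The shortest leg is C–D at 28.4.

C–D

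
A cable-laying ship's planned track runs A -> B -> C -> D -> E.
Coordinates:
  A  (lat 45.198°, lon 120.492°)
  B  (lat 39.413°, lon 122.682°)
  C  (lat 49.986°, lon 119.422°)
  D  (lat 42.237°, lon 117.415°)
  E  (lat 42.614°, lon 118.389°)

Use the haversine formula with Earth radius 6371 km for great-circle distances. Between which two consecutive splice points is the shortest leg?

Leg distances:
A→B: 667.9 km
B→C: 1203.3 km
C→D: 875.3 km
D→E: 90.3 km
The shortest leg is D–E at 90.3 km.

D–E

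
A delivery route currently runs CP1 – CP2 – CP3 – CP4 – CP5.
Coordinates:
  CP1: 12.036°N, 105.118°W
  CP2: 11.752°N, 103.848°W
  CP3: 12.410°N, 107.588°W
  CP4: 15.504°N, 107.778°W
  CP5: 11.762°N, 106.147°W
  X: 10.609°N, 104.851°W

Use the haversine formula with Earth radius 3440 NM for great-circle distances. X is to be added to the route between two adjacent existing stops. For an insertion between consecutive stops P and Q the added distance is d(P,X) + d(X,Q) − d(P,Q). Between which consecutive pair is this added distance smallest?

Added distance for inserting X between each consecutive pair:
CP1–CP2: 101.1 NM
CP2–CP3: 61.4 NM
CP3–CP4: 347.9 NM
CP4–CP5: 199.1 NM
Smallest added distance is 61.4 NM, inserting between CP2 and CP3.

between CP2 and CP3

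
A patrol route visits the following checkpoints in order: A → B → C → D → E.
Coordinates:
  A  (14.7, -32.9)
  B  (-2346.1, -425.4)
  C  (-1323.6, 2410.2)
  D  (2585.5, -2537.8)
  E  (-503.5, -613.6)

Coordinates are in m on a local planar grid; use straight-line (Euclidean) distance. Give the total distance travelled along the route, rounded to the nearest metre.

15353 m

Leg distances:
A→B: 2393.2 m  (cumulative 2393.2 m)
B→C: 3014.3 m  (cumulative 5407.5 m)
C→D: 6305.9 m  (cumulative 11713.4 m)
D→E: 3639.3 m  (cumulative 15352.7 m)
Total route length ≈ 15353 m.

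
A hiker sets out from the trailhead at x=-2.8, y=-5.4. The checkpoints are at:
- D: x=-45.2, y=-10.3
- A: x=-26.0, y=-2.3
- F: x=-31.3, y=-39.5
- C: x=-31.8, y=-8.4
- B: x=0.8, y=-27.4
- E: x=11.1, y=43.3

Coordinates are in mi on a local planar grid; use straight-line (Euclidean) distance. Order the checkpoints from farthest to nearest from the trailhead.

E, F, D, C, A, B

Computing each straight-line distance from x=-2.8, y=-5.4:
E x=11.1, y=43.3: 50.6 mi
F x=-31.3, y=-39.5: 44.4 mi
D x=-45.2, y=-10.3: 42.7 mi
C x=-31.8, y=-8.4: 29.2 mi
A x=-26.0, y=-2.3: 23.4 mi
B x=0.8, y=-27.4: 22.3 mi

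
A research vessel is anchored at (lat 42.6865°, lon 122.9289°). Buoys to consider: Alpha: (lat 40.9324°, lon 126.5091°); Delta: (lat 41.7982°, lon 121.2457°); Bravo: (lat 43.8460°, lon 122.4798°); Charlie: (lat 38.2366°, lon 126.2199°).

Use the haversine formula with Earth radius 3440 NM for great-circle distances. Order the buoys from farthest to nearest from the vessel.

Computing each great-circle distance from (lat 42.6865°, lon 122.9289°):
Charlie (lat 38.2366°, lon 126.2199°): 306.5 NM
Alpha (lat 40.9324°, lon 126.5091°): 191.7 NM
Delta (lat 41.7982°, lon 121.2457°): 91.9 NM
Bravo (lat 43.8460°, lon 122.4798°): 72.3 NM

Charlie, Alpha, Delta, Bravo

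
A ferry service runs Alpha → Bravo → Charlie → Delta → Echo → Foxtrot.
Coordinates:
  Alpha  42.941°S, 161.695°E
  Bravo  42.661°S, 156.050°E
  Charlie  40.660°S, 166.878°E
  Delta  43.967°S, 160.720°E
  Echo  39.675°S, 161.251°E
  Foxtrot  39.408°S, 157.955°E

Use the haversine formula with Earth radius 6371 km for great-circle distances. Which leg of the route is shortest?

Leg distances:
Alpha→Bravo: 461.5 km
Bravo→Charlie: 925.9 km
Charlie→Delta: 625.5 km
Delta→Echo: 479.3 km
Echo→Foxtrot: 284.2 km
The shortest leg is Echo–Foxtrot at 284.2 km.

Echo–Foxtrot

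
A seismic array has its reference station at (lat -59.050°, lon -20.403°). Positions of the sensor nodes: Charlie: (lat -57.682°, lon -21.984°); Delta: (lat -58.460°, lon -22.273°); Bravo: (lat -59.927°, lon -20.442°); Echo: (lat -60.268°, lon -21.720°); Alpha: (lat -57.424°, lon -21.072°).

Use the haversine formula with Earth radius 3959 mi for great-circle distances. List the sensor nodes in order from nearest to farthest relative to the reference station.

Computing each great-circle distance from (lat -59.050°, lon -20.403°):
Bravo (lat -59.927°, lon -20.442°): 60.6 mi
Delta (lat -58.460°, lon -22.273°): 78.4 mi
Echo (lat -60.268°, lon -21.720°): 95.9 mi
Charlie (lat -57.682°, lon -21.984°): 110.5 mi
Alpha (lat -57.424°, lon -21.072°): 115.0 mi

Bravo, Delta, Echo, Charlie, Alpha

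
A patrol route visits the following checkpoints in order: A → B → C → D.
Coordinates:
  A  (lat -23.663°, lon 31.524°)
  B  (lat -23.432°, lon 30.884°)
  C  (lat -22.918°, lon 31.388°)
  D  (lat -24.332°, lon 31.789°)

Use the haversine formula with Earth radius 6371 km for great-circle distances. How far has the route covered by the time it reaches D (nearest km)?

310 km

Leg distances:
A→B: 70.1 km  (cumulative 70.1 km)
B→C: 76.9 km  (cumulative 147.1 km)
C→D: 162.4 km  (cumulative 309.5 km)
Cumulative distance at D ≈ 310 km.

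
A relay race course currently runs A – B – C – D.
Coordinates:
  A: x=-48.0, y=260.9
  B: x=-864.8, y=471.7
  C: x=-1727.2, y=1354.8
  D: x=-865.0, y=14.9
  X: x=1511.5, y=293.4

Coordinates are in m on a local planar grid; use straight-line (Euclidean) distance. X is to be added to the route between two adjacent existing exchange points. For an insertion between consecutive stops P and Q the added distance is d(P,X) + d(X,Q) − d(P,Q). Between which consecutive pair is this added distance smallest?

Added distance for inserting X between each consecutive pair:
A–B: 3099.3 m
B–C: 4556.8 m
C–D: 4207.6 m
Smallest added distance is 3099.3 m, inserting between A and B.

between A and B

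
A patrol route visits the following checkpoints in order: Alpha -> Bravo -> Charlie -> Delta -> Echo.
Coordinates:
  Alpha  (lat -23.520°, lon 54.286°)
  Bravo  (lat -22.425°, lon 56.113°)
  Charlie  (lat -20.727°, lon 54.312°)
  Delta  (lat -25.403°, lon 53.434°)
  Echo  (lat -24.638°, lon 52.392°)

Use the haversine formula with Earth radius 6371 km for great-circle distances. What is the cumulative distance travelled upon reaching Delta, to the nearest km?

Leg distances:
Alpha→Bravo: 223.2 km  (cumulative 223.2 km)
Bravo→Charlie: 265.2 km  (cumulative 488.4 km)
Charlie→Delta: 527.6 km  (cumulative 1016.0 km)
Cumulative distance at Delta ≈ 1016 km.

1016 km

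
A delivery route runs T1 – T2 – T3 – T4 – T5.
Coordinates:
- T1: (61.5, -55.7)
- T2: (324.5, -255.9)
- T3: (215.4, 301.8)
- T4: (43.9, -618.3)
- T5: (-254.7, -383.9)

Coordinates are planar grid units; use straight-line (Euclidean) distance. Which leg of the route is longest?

T3–T4

Leg distances:
T1→T2: 330.5
T2→T3: 568.3
T3→T4: 935.9
T4→T5: 379.6
The longest leg is T3–T4 at 935.9.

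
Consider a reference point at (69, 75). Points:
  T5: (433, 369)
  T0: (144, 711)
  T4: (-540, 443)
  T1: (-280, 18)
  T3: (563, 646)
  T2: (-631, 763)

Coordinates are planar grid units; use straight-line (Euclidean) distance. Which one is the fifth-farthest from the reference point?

T5

Distance to each, sorted:
T2: 981.5
T3: 755.0
T4: 711.6
T0: 640.4
T5: 467.9
T1: 353.6
The fifth-farthest is T5 at 467.9.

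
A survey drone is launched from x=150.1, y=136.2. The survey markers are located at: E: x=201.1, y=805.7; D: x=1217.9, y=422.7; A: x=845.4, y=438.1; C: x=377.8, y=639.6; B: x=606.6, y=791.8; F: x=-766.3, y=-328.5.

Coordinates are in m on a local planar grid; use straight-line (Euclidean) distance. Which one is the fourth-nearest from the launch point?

B

Distance to each, sorted:
C: 552.5 m
E: 671.4 m
A: 758.0 m
B: 798.9 m
F: 1027.5 m
D: 1105.6 m
The fourth-nearest is B at 798.9 m.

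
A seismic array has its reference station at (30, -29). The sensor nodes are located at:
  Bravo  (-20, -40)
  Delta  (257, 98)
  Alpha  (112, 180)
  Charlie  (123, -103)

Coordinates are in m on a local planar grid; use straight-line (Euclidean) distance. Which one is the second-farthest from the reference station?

Distances from the reference station ((30, -29)):
Delta: 260.1 m
Alpha: 224.5 m
Charlie: 118.8 m
Bravo: 51.2 m
The second-farthest is Alpha at 224.5 m.

Alpha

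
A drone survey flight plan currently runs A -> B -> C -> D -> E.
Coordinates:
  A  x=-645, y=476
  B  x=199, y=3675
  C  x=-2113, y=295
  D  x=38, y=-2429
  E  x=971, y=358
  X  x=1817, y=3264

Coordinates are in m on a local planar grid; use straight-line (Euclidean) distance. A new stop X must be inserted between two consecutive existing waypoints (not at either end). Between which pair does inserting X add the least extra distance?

Added distance for inserting X between each consecutive pair:
A–B: 2080.4 m
B–C: 2499.7 m
C–D: 7419.0 m
D–E: 6052.1 m
Smallest added distance is 2080.4 m, inserting between A and B.

between A and B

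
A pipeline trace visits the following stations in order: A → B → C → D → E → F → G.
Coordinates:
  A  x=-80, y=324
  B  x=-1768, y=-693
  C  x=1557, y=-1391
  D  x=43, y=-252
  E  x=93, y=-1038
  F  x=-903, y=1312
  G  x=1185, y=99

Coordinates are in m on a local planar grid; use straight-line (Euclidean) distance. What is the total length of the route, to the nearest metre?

Leg distances:
A→B: 1970.7 m  (cumulative 1970.7 m)
B→C: 3397.5 m  (cumulative 5368.2 m)
C→D: 1894.6 m  (cumulative 7262.8 m)
D→E: 787.6 m  (cumulative 8050.4 m)
E→F: 2552.4 m  (cumulative 10602.7 m)
F→G: 2414.8 m  (cumulative 13017.5 m)
Total route length ≈ 13017 m.

13017 m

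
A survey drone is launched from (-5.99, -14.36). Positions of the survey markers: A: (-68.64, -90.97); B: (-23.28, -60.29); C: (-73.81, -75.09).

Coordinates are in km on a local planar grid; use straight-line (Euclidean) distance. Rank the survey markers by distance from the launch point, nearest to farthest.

B, C, A

Distance from the launch point at (-5.99, -14.36) to each:
B (-23.28, -60.29): 49.1 km
C (-73.81, -75.09): 91.0 km
A (-68.64, -90.97): 99.0 km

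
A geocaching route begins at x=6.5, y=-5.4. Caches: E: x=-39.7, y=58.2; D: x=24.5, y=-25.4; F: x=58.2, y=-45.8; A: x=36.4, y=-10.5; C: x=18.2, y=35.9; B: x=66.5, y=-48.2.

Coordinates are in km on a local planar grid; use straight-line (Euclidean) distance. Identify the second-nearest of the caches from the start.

Distance to each, sorted:
D: 26.9 km
A: 30.3 km
C: 42.9 km
F: 65.6 km
B: 73.7 km
E: 78.6 km
The second-nearest is A at 30.3 km.

A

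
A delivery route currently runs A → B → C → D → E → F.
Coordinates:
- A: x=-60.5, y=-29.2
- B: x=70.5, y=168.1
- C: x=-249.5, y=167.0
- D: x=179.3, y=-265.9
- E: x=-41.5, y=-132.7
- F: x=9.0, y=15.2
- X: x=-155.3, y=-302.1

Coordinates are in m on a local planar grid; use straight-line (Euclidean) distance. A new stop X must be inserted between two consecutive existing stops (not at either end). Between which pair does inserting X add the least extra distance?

between C and D

Added distance for inserting X between each consecutive pair:
A–B: 573.7 m
B–C: 680.1 m
C–D: 205.7 m
D–E: 282.8 m
E–F: 405.1 m
Smallest added distance is 205.7 m, inserting between C and D.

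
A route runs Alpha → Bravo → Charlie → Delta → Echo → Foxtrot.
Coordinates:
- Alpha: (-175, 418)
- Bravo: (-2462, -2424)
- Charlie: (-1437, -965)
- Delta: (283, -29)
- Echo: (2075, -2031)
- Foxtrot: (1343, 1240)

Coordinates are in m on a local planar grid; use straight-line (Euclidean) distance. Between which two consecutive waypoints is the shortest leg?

Leg distances:
Alpha→Bravo: 3647.9 m
Bravo→Charlie: 1783.1 m
Charlie→Delta: 1958.2 m
Delta→Echo: 2686.9 m
Echo→Foxtrot: 3351.9 m
The shortest leg is Bravo–Charlie at 1783.1 m.

Bravo–Charlie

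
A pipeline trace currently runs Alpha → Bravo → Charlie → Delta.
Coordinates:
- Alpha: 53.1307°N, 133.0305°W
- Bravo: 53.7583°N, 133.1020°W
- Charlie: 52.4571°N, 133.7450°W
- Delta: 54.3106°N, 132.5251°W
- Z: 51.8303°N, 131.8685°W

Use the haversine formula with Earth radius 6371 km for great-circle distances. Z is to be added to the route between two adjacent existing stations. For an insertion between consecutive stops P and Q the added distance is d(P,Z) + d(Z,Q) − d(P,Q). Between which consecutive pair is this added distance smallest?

Added distance for inserting Z between each consecutive pair:
Alpha–Bravo: 324.5 km
Bravo–Charlie: 224.7 km
Charlie–Delta: 203.6 km
Smallest added distance is 203.6 km, inserting between Charlie and Delta.

between Charlie and Delta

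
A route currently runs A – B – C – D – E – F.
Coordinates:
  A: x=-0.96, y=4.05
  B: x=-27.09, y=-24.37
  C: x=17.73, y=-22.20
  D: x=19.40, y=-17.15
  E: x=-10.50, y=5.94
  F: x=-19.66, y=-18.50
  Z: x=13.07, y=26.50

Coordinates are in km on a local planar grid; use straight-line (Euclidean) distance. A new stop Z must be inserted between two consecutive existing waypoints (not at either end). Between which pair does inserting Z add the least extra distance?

between D and E

Added distance for inserting Z between each consecutive pair:
A–B: 52.7 km
B–C: 68.9 km
C–D: 87.7 km
D–E: 37.6 km
E–F: 60.8 km
Smallest added distance is 37.6 km, inserting between D and E.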